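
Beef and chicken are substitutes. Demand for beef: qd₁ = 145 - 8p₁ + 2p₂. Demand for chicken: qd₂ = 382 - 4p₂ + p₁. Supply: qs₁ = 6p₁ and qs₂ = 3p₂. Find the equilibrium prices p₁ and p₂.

Market 1: 145 - 8p₁ + 2p₂ = 6p₁ → 14p₁ - 2p₂ = 145.
Market 2: 7p₂ - p₁ = 382.
Eliminating p₂: 7×(1) + 2×(2) gives 96p₁ = 1779, so p₁ = 18.53125.
Back-substitute into (2): p₂ = (382 + 1×18.53125) / 7 = 57.21875.

p₁ = 18.53125, p₂ = 57.21875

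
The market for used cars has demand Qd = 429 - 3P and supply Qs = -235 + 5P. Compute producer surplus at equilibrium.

Equilibrium: 429 - 3P = -235 + 5P gives P* = 83, Q* = 180.
Supply starts at P = 47 (where Qs = 0).
PS = ½(83 − 47)(180) = 3240.

Producer surplus = 3240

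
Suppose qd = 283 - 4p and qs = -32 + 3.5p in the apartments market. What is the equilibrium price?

p* = 42

Set qd = qs: 283 - 4p = -32 + 3.5p.
315 = 7.5p, so p* = 42.
q* = 283 − 4(42) = 115.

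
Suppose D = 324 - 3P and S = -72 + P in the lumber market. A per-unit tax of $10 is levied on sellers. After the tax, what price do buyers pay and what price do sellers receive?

Pre-tax equilibrium: P* = 99, Q* = 27.
Tax on sellers shifts supply to S = -72 + 1(P − 10) = -82 + P.
324 - 3P = -82 + P gives buyer price Pb = 101.5; sellers receive Ps = 101.5 − 10 = 91.5.
New quantity: Q = 324 − 3(101.5) = 19.5.

Buyers pay $101.5, sellers receive $91.5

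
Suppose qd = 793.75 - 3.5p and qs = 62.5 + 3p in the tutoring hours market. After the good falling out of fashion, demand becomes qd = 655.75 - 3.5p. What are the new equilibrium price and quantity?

p' = 2373/26, q' = 4372/13

Original equilibrium: p* = 112.5, q* = 400.
New equilibrium: 655.75 - 3.5p = 62.5 + 3p, so 593.25 = 6.5p and p' = 2373/26; q' = 655.75 − 3.5(2373/26) = 4372/13.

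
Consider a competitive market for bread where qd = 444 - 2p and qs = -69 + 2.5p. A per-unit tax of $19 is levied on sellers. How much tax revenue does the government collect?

Tax revenue = 33326/9

Pre-tax equilibrium: p* = 114, q* = 216.
Tax on sellers shifts supply to qs = -69 + 2.5(p − 19) = -116.5 + 2.5p.
444 - 2p = -116.5 + 2.5p gives buyer price pb = 1121/9; sellers receive ps = 1121/9 − 19 = 950/9.
New quantity: q = 444 − 2(1121/9) = 1754/9.
Revenue = 19 × 1754/9 = 33326/9.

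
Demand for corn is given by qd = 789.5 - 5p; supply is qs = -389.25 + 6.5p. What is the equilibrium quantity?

Set qd = qs: 789.5 - 5p = -389.25 + 6.5p.
1178.75 = 11.5p, so p* = 102.5.
q* = 789.5 − 5(102.5) = 277.

q* = 277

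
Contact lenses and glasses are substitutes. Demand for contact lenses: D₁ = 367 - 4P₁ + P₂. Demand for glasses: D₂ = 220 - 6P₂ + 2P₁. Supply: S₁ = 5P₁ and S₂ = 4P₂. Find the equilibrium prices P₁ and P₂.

P₁ = 1945/44, P₂ = 1357/44

Market 1: 367 - 4P₁ + P₂ = 5P₁ → 9P₁ - P₂ = 367.
Market 2: 10P₂ - 2P₁ = 220.
Eliminating P₂: 10×(1) + 1×(2) gives 88P₁ = 3890, so P₁ = 1945/44.
Back-substitute into (2): P₂ = (220 + 2×1945/44) / 10 = 1357/44.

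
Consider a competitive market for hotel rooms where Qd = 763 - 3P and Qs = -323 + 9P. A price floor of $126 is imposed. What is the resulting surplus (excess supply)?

Equilibrium price would be P* = 90.5, so the floor at 126 binds.
At P = 126: Qd = 385, Qs = 811.
Surplus = 811 − 385 = 426.

Surplus = 426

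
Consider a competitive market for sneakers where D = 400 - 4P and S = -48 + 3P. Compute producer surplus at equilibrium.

Producer surplus = 3456

Equilibrium: 400 - 4P = -48 + 3P gives P* = 64, Q* = 144.
Supply starts at P = 16 (where S = 0).
PS = ½(64 − 16)(144) = 3456.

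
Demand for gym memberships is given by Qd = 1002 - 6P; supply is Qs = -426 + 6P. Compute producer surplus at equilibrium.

Equilibrium: 1002 - 6P = -426 + 6P gives P* = 119, Q* = 288.
Supply starts at P = 71 (where Qs = 0).
PS = ½(119 − 71)(288) = 6912.

Producer surplus = 6912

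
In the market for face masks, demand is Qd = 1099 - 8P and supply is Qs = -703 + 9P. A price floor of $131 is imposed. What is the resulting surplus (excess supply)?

Equilibrium price would be P* = 106, so the floor at 131 binds.
At P = 131: Qd = 51, Qs = 476.
Surplus = 476 − 51 = 425.

Surplus = 425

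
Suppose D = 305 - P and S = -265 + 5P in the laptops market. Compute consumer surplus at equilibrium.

Consumer surplus = 22050

Equilibrium: 305 - P = -265 + 5P gives P* = 95, Q* = 210.
Demand choke price (D = 0): P = 305.
CS = ½(305 − 95)(210) = 22050.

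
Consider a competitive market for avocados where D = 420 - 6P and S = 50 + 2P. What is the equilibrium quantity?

Q* = 142.5

Set D = S: 420 - 6P = 50 + 2P.
370 = 8P, so P* = 46.25.
Q* = 420 − 6(46.25) = 142.5.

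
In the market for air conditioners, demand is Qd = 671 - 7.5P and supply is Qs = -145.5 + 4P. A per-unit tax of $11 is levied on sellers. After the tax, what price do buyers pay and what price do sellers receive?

Buyers pay 1721/23, sellers receive 1468/23

Pre-tax equilibrium: P* = 71, Q* = 138.5.
Tax on sellers shifts supply to Qs = -145.5 + 4(P − 11) = -189.5 + 4P.
671 - 7.5P = -189.5 + 4P gives buyer price Pb = 1721/23; sellers receive Ps = 1721/23 − 11 = 1468/23.
New quantity: Q = 671 − 7.5(1721/23) = 5051/46.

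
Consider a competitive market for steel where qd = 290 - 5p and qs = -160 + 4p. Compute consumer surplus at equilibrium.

Consumer surplus = 160

Equilibrium: 290 - 5p = -160 + 4p gives p* = 50, q* = 40.
Demand choke price (qd = 0): p = 58.
CS = ½(58 − 50)(40) = 160.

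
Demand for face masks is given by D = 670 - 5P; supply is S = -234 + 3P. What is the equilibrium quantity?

Q* = 105

Set D = S: 670 - 5P = -234 + 3P.
904 = 8P, so P* = 113.
Q* = 670 − 5(113) = 105.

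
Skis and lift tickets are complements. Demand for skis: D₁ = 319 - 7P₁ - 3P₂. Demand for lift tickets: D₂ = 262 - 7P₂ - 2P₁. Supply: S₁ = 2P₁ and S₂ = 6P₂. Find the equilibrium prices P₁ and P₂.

P₁ = 3361/111, P₂ = 1720/111

Market 1: 319 - 7P₁ - 3P₂ = 2P₁ → 9P₁ + 3P₂ = 319.
Market 2: 13P₂ + 2P₁ = 262.
Eliminating P₂: 13×(1) − 3×(2) gives 111P₁ = 3361, so P₁ = 3361/111.
Back-substitute into (2): P₂ = (262 − 2×3361/111) / 13 = 1720/111.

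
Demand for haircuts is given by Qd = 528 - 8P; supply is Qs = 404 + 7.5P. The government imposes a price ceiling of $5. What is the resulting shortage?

Shortage = 46.5

Equilibrium price would be P* = 8, so the ceiling at 5 binds.
At P = 5: Qd = 528 − 8(5) = 488, Qs = 404 + 7.5(5) = 441.5.
Shortage = 488 − 441.5 = 46.5.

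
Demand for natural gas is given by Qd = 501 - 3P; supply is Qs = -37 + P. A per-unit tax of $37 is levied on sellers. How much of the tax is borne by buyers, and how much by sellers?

Pre-tax equilibrium: P* = 134.5, Q* = 97.5.
Tax on sellers shifts supply to Qs = -37 + 1(P − 37) = -74 + P.
501 - 3P = -74 + P gives buyer price Pb = 143.75; sellers receive Ps = 143.75 − 37 = 106.75.
New quantity: Q = 501 − 3(143.75) = 69.75.
Buyer burden = 143.75 − 134.5 = 9.25; seller burden = 134.5 − 106.75 = 27.75.

Buyers bear $9.25, sellers bear $27.75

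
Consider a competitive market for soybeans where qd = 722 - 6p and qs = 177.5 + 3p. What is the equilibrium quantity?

Set qd = qs: 722 - 6p = 177.5 + 3p.
544.5 = 9p, so p* = 60.5.
q* = 722 − 6(60.5) = 359.

q* = 359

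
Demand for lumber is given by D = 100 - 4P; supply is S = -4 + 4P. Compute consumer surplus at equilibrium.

Consumer surplus = 288

Equilibrium: 100 - 4P = -4 + 4P gives P* = 13, Q* = 48.
Demand choke price (D = 0): P = 25.
CS = ½(25 − 13)(48) = 288.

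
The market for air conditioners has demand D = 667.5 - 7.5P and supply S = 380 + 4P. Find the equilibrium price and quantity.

Set D = S: 667.5 - 7.5P = 380 + 4P.
287.5 = 11.5P, so P* = 25.
Q* = 667.5 − 7.5(25) = 480.

P* = 25, Q* = 480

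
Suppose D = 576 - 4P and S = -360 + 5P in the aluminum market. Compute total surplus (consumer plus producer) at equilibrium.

Equilibrium: 576 - 4P = -360 + 5P gives P* = 104, Q* = 160.
Demand choke price: P = 144; supply starts at P = 72.
CS = ½(144 − 104)(160) = 3200; PS = ½(104 − 72)(160) = 2560.

Total surplus = 5760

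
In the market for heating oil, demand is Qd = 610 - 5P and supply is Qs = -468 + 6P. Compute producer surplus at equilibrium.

Producer surplus = 1200

Equilibrium: 610 - 5P = -468 + 6P gives P* = 98, Q* = 120.
Supply starts at P = 78 (where Qs = 0).
PS = ½(98 − 78)(120) = 1200.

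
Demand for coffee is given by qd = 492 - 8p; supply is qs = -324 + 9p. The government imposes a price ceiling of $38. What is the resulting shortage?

Shortage = 170

Equilibrium price would be p* = 48, so the ceiling at 38 binds.
At p = 38: qd = 492 − 8(38) = 188, qs = -324 + 9(38) = 18.
Shortage = 188 − 18 = 170.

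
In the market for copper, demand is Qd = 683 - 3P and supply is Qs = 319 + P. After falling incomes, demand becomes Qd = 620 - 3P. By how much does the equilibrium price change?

Original equilibrium: P* = 91, Q* = 410.
New equilibrium: 620 - 3P = 319 + P, so 301 = 4P and P' = 75.25; Q' = 620 − 3(75.25) = 394.25.
Change in price: 75.25 − 91 = -15.75.

ΔP = -15.75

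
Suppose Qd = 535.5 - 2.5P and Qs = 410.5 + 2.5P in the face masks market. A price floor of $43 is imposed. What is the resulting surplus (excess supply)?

Equilibrium price would be P* = 25, so the floor at 43 binds.
At P = 43: Qd = 428, Qs = 518.
Surplus = 518 − 428 = 90.

Surplus = 90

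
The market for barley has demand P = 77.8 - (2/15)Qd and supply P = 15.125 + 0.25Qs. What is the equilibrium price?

P* = 56

Set the two price expressions equal: 77.8 - (2/15)Q = 15.125 + 0.25Q.
62.675 = (23/60)Q, so Q* = 163.5.
P* = 77.8 − (2/15)(163.5) = 56.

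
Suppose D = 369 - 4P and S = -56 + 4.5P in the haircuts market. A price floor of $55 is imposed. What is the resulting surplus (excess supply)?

Equilibrium price would be P* = 50, so the floor at 55 binds.
At P = 55: D = 149, S = 191.5.
Surplus = 191.5 − 149 = 42.5.

Surplus = 42.5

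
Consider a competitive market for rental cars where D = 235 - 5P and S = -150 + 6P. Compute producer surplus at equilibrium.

Equilibrium: 235 - 5P = -150 + 6P gives P* = 35, Q* = 60.
Supply starts at P = 25 (where S = 0).
PS = ½(35 − 25)(60) = 300.

Producer surplus = 300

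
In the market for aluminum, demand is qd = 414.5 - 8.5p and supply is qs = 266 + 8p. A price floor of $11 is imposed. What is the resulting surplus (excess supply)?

Surplus = 33

Equilibrium price would be p* = 9, so the floor at 11 binds.
At p = 11: qd = 321, qs = 354.
Surplus = 354 − 321 = 33.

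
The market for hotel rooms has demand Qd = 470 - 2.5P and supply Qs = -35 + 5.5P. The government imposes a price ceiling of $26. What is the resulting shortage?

Equilibrium price would be P* = 63.125, so the ceiling at 26 binds.
At P = 26: Qd = 470 − 2.5(26) = 405, Qs = -35 + 5.5(26) = 108.
Shortage = 405 − 108 = 297.

Shortage = 297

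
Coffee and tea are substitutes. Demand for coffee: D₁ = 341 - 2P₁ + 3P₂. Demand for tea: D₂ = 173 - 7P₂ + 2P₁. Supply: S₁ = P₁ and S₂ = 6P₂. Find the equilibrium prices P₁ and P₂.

Market 1: 341 - 2P₁ + 3P₂ = P₁ → 3P₁ - 3P₂ = 341.
Market 2: 13P₂ - 2P₁ = 173.
Eliminating P₂: 13×(1) + 3×(2) gives 33P₁ = 4952, so P₁ = 4952/33.
Back-substitute into (2): P₂ = (173 + 2×4952/33) / 13 = 1201/33.

P₁ = 4952/33, P₂ = 1201/33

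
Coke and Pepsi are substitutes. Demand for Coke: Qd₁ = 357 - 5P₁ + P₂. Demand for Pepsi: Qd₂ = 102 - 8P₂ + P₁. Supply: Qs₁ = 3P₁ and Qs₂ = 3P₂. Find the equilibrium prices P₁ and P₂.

Market 1: 357 - 5P₁ + P₂ = 3P₁ → 8P₁ - P₂ = 357.
Market 2: 11P₂ - P₁ = 102.
Eliminating P₂: 11×(1) + 1×(2) gives 87P₁ = 4029, so P₁ = 1343/29.
Back-substitute into (2): P₂ = (102 + 1×1343/29) / 11 = 391/29.

P₁ = 1343/29, P₂ = 391/29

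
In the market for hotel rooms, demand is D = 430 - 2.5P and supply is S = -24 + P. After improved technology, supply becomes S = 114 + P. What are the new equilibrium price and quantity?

P' = 632/7, Q' = 1430/7

Original equilibrium: P* = 908/7, Q* = 740/7.
New equilibrium: 430 - 2.5P = 114 + P, so 316 = 3.5P and P' = 632/7; Q' = 430 − 2.5(632/7) = 1430/7.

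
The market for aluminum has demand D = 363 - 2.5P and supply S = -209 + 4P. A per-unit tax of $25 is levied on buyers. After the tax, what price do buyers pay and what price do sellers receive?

Pre-tax equilibrium: P* = 88, Q* = 143.
Tax on buyers shifts demand to D = 363 − 2.5(P + 25) = 300.5 - 2.5P.
300.5 - 2.5P = -209 + 4P gives seller price Ps = 1019/13; buyers pay Pb = 1019/13 + 25 = 1344/13.
New quantity: Q = 363 − 2.5(1344/13) = 1359/13.

Buyers pay 1344/13, sellers receive 1019/13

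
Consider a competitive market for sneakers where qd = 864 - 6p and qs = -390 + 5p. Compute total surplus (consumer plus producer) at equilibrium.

Total surplus = 5940

Equilibrium: 864 - 6p = -390 + 5p gives p* = 114, q* = 180.
Demand choke price: p = 144; supply starts at p = 78.
CS = ½(144 − 114)(180) = 2700; PS = ½(114 − 78)(180) = 3240.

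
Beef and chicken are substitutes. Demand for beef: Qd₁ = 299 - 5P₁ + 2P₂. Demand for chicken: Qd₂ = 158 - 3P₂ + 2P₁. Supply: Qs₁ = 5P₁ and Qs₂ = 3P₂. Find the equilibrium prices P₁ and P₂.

P₁ = 1055/28, P₂ = 1089/28

Market 1: 299 - 5P₁ + 2P₂ = 5P₁ → 10P₁ - 2P₂ = 299.
Market 2: 6P₂ - 2P₁ = 158.
Eliminating P₂: 6×(1) + 2×(2) gives 56P₁ = 2110, so P₁ = 1055/28.
Back-substitute into (2): P₂ = (158 + 2×1055/28) / 6 = 1089/28.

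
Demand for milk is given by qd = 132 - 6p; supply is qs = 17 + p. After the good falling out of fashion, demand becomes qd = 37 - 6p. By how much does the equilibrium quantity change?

Δq = -95/7

Original equilibrium: p* = 115/7, q* = 234/7.
New equilibrium: 37 - 6p = 17 + p, so 20 = 7p and p' = 20/7; q' = 37 − 6(20/7) = 139/7.
Change in quantity: 139/7 − 234/7 = -95/7.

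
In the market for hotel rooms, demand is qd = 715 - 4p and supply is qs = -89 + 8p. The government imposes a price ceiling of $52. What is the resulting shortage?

Equilibrium price would be p* = 67, so the ceiling at 52 binds.
At p = 52: qd = 715 − 4(52) = 507, qs = -89 + 8(52) = 327.
Shortage = 507 − 327 = 180.

Shortage = 180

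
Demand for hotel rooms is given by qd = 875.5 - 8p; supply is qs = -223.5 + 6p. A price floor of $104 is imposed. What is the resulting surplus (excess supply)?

Equilibrium price would be p* = 78.5, so the floor at 104 binds.
At p = 104: qd = 43.5, qs = 400.5.
Surplus = 400.5 − 43.5 = 357.

Surplus = 357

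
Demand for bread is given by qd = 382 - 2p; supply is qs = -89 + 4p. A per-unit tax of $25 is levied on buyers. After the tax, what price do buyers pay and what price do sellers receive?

Buyers pay 571/6, sellers receive 421/6

Pre-tax equilibrium: p* = 78.5, q* = 225.
Tax on buyers shifts demand to qd = 382 − 2(p + 25) = 332 - 2p.
332 - 2p = -89 + 4p gives seller price ps = 421/6; buyers pay pb = 421/6 + 25 = 571/6.
New quantity: q = 382 − 2(571/6) = 575/3.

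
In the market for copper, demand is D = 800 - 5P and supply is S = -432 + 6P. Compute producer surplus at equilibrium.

Producer surplus = 4800

Equilibrium: 800 - 5P = -432 + 6P gives P* = 112, Q* = 240.
Supply starts at P = 72 (where S = 0).
PS = ½(112 − 72)(240) = 4800.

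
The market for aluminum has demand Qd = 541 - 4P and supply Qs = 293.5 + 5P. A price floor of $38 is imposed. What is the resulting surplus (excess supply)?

Surplus = 94.5

Equilibrium price would be P* = 27.5, so the floor at 38 binds.
At P = 38: Qd = 389, Qs = 483.5.
Surplus = 483.5 − 389 = 94.5.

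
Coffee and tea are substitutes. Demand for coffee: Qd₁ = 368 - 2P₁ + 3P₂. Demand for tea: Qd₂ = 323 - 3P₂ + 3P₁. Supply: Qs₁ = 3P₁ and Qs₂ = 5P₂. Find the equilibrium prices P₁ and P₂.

P₁ = 3913/31, P₂ = 2719/31

Market 1: 368 - 2P₁ + 3P₂ = 3P₁ → 5P₁ - 3P₂ = 368.
Market 2: 8P₂ - 3P₁ = 323.
Eliminating P₂: 8×(1) + 3×(2) gives 31P₁ = 3913, so P₁ = 3913/31.
Back-substitute into (2): P₂ = (323 + 3×3913/31) / 8 = 2719/31.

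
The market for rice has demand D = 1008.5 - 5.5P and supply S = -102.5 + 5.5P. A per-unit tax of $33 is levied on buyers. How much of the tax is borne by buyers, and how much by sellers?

Buyers bear $16.5, sellers bear $16.5

Pre-tax equilibrium: P* = 101, Q* = 453.
Tax on buyers shifts demand to D = 1008.5 − 5.5(P + 33) = 827 - 5.5P.
827 - 5.5P = -102.5 + 5.5P gives seller price Ps = 84.5; buyers pay Pb = 84.5 + 33 = 117.5.
New quantity: Q = 1008.5 − 5.5(117.5) = 362.25.
Buyer burden = 117.5 − 101 = 16.5; seller burden = 101 − 84.5 = 16.5.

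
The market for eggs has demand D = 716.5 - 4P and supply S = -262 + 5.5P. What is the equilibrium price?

P* = 103

Set D = S: 716.5 - 4P = -262 + 5.5P.
978.5 = 9.5P, so P* = 103.
Q* = 716.5 − 4(103) = 304.5.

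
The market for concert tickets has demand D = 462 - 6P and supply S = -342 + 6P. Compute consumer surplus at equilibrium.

Consumer surplus = 300

Equilibrium: 462 - 6P = -342 + 6P gives P* = 67, Q* = 60.
Demand choke price (D = 0): P = 77.
CS = ½(77 − 67)(60) = 300.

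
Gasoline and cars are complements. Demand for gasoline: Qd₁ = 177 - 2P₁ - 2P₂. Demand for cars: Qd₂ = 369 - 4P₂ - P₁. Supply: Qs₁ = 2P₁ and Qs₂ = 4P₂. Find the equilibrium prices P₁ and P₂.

P₁ = 22.6, P₂ = 43.3

Market 1: 177 - 2P₁ - 2P₂ = 2P₁ → 4P₁ + 2P₂ = 177.
Market 2: 8P₂ + P₁ = 369.
Eliminating P₂: 8×(1) − 2×(2) gives 30P₁ = 678, so P₁ = 22.6.
Back-substitute into (2): P₂ = (369 − 1×22.6) / 8 = 43.3.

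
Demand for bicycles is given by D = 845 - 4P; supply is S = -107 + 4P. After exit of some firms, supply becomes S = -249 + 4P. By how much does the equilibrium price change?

Original equilibrium: P* = 119, Q* = 369.
New equilibrium: 845 - 4P = -249 + 4P, so 1094 = 8P and P' = 136.75; Q' = 845 − 4(136.75) = 298.
Change in price: 136.75 − 119 = 17.75.

ΔP = 17.75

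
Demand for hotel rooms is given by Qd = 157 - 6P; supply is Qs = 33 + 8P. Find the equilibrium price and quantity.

P* = 62/7, Q* = 727/7

Set Qd = Qs: 157 - 6P = 33 + 8P.
124 = 14P, so P* = 62/7.
Q* = 157 − 6(62/7) = 727/7.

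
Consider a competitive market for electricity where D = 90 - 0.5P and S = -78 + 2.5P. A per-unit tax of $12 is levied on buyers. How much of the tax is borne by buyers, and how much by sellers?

Pre-tax equilibrium: P* = 56, Q* = 62.
Tax on buyers shifts demand to D = 90 − 0.5(P + 12) = 84 - 0.5P.
84 - 0.5P = -78 + 2.5P gives seller price Ps = 54; buyers pay Pb = 54 + 12 = 66.
New quantity: Q = 90 − 0.5(66) = 57.
Buyer burden = 66 − 56 = 10; seller burden = 56 − 54 = 2.

Buyers bear $10, sellers bear $2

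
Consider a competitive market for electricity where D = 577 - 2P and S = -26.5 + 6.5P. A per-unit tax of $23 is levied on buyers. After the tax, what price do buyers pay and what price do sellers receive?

Buyers pay 1506/17, sellers receive 1115/17

Pre-tax equilibrium: P* = 71, Q* = 435.
Tax on buyers shifts demand to D = 577 − 2(P + 23) = 531 - 2P.
531 - 2P = -26.5 + 6.5P gives seller price Ps = 1115/17; buyers pay Pb = 1115/17 + 23 = 1506/17.
New quantity: Q = 577 − 2(1506/17) = 6797/17.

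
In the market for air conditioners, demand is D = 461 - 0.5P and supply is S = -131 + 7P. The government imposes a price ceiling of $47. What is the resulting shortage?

Shortage = 239.5

Equilibrium price would be P* = 1184/15, so the ceiling at 47 binds.
At P = 47: D = 461 − 0.5(47) = 437.5, S = -131 + 7(47) = 198.
Shortage = 437.5 − 198 = 239.5.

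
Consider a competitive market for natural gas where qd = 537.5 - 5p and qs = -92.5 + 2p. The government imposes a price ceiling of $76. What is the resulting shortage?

Shortage = 98

Equilibrium price would be p* = 90, so the ceiling at 76 binds.
At p = 76: qd = 537.5 − 5(76) = 157.5, qs = -92.5 + 2(76) = 59.5.
Shortage = 157.5 − 59.5 = 98.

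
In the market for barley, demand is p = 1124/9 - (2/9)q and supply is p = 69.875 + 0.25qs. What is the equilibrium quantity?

q* = 116.5

Set the two price expressions equal: 1124/9 - (2/9)q = 69.875 + 0.25q.
3961/72 = (17/36)q, so q* = 116.5.
p* = 1124/9 − (2/9)(116.5) = 99.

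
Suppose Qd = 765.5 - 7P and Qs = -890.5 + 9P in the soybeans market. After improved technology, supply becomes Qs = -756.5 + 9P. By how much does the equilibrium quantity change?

ΔQ = 58.625

Original equilibrium: P* = 103.5, Q* = 41.
New equilibrium: 765.5 - 7P = -756.5 + 9P, so 1522 = 16P and P' = 95.125; Q' = 765.5 − 7(95.125) = 99.625.
Change in quantity: 99.625 − 41 = 58.625.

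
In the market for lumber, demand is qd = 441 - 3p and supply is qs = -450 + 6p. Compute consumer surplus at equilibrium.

Equilibrium: 441 - 3p = -450 + 6p gives p* = 99, q* = 144.
Demand choke price (qd = 0): p = 147.
CS = ½(147 − 99)(144) = 3456.

Consumer surplus = 3456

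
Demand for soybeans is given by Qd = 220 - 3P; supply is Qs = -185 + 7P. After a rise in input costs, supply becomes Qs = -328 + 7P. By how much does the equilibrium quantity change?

ΔQ = -42.9

Original equilibrium: P* = 40.5, Q* = 98.5.
New equilibrium: 220 - 3P = -328 + 7P, so 548 = 10P and P' = 54.8; Q' = 220 − 3(54.8) = 55.6.
Change in quantity: 55.6 − 98.5 = -42.9.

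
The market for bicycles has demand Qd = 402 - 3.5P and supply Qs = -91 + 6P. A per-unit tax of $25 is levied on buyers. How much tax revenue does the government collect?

Tax revenue = 78425/19

Pre-tax equilibrium: P* = 986/19, Q* = 4187/19.
Tax on buyers shifts demand to Qd = 402 − 3.5(P + 25) = 314.5 - 3.5P.
314.5 - 3.5P = -91 + 6P gives seller price Ps = 811/19; buyers pay Pb = 811/19 + 25 = 1286/19.
New quantity: Q = 402 − 3.5(1286/19) = 3137/19.
Revenue = 25 × 3137/19 = 78425/19.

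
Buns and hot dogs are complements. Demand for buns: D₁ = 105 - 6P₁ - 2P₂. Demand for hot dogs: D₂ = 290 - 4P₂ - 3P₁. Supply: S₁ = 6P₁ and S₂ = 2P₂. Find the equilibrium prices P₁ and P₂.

P₁ = 25/33, P₂ = 1055/22

Market 1: 105 - 6P₁ - 2P₂ = 6P₁ → 12P₁ + 2P₂ = 105.
Market 2: 6P₂ + 3P₁ = 290.
Eliminating P₂: 6×(1) − 2×(2) gives 66P₁ = 50, so P₁ = 25/33.
Back-substitute into (2): P₂ = (290 − 3×25/33) / 6 = 1055/22.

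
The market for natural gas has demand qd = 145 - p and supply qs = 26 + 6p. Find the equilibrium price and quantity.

p* = 17, q* = 128

Set qd = qs: 145 - p = 26 + 6p.
119 = 7p, so p* = 17.
q* = 145 − 1(17) = 128.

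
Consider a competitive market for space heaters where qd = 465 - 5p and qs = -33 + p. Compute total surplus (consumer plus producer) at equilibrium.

Equilibrium: 465 - 5p = -33 + p gives p* = 83, q* = 50.
Demand choke price: p = 93; supply starts at p = 33.
CS = ½(93 − 83)(50) = 250; PS = ½(83 − 33)(50) = 1250.

Total surplus = 1500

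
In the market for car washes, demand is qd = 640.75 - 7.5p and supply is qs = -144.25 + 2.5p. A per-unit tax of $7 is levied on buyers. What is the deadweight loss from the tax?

Deadweight loss = 45.9375

Pre-tax equilibrium: p* = 78.5, q* = 52.
Tax on buyers shifts demand to qd = 640.75 − 7.5(p + 7) = 588.25 - 7.5p.
588.25 - 7.5p = -144.25 + 2.5p gives seller price ps = 73.25; buyers pay pb = 73.25 + 7 = 80.25.
New quantity: q = 640.75 − 7.5(80.25) = 38.875.
DWL = ½ × 7 × (52 − 38.875) = 45.9375.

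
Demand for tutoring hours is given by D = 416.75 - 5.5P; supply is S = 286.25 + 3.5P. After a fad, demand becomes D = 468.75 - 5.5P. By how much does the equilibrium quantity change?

Original equilibrium: P* = 14.5, Q* = 337.
New equilibrium: 468.75 - 5.5P = 286.25 + 3.5P, so 182.5 = 9P and P' = 365/18; Q' = 468.75 − 5.5(365/18) = 3215/9.
Change in quantity: 3215/9 − 337 = 182/9.

ΔQ = 182/9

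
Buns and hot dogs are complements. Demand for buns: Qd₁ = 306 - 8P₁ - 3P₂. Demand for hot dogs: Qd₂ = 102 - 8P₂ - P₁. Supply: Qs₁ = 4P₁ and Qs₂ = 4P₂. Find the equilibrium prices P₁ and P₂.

Market 1: 306 - 8P₁ - 3P₂ = 4P₁ → 12P₁ + 3P₂ = 306.
Market 2: 12P₂ + P₁ = 102.
Eliminating P₂: 12×(1) − 3×(2) gives 141P₁ = 3366, so P₁ = 1122/47.
Back-substitute into (2): P₂ = (102 − 1×1122/47) / 12 = 306/47.

P₁ = 1122/47, P₂ = 306/47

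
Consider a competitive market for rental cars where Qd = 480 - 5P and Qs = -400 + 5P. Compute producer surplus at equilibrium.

Equilibrium: 480 - 5P = -400 + 5P gives P* = 88, Q* = 40.
Supply starts at P = 80 (where Qs = 0).
PS = ½(88 − 80)(40) = 160.

Producer surplus = 160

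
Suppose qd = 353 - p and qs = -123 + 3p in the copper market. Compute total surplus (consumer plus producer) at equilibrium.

Total surplus = 36504

Equilibrium: 353 - p = -123 + 3p gives p* = 119, q* = 234.
Demand choke price: p = 353; supply starts at p = 41.
CS = ½(353 − 119)(234) = 27378; PS = ½(119 − 41)(234) = 9126.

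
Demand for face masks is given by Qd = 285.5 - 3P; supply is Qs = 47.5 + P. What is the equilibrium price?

P* = 59.5

Set Qd = Qs: 285.5 - 3P = 47.5 + P.
238 = 4P, so P* = 59.5.
Q* = 285.5 − 3(59.5) = 107.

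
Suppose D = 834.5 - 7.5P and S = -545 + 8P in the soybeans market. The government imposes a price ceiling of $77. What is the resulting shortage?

Shortage = 186

Equilibrium price would be P* = 89, so the ceiling at 77 binds.
At P = 77: D = 834.5 − 7.5(77) = 257, S = -545 + 8(77) = 71.
Shortage = 257 − 71 = 186.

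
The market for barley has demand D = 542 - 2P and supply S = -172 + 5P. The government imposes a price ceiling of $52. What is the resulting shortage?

Equilibrium price would be P* = 102, so the ceiling at 52 binds.
At P = 52: D = 542 − 2(52) = 438, S = -172 + 5(52) = 88.
Shortage = 438 − 88 = 350.

Shortage = 350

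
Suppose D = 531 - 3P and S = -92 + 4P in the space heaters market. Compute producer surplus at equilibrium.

Producer surplus = 8712

Equilibrium: 531 - 3P = -92 + 4P gives P* = 89, Q* = 264.
Supply starts at P = 23 (where S = 0).
PS = ½(89 − 23)(264) = 8712.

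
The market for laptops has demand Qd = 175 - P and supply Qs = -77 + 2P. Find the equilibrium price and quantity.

Set Qd = Qs: 175 - P = -77 + 2P.
252 = 3P, so P* = 84.
Q* = 175 − 1(84) = 91.

P* = 84, Q* = 91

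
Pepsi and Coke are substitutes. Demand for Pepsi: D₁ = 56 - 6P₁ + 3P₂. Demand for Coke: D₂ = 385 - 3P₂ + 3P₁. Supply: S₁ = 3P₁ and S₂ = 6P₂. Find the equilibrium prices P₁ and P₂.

Market 1: 56 - 6P₁ + 3P₂ = 3P₁ → 9P₁ - 3P₂ = 56.
Market 2: 9P₂ - 3P₁ = 385.
Eliminating P₂: 9×(1) + 3×(2) gives 72P₁ = 1659, so P₁ = 553/24.
Back-substitute into (2): P₂ = (385 + 3×553/24) / 9 = 1211/24.

P₁ = 553/24, P₂ = 1211/24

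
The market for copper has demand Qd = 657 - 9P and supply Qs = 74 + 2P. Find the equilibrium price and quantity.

Set Qd = Qs: 657 - 9P = 74 + 2P.
583 = 11P, so P* = 53.
Q* = 657 − 9(53) = 180.

P* = 53, Q* = 180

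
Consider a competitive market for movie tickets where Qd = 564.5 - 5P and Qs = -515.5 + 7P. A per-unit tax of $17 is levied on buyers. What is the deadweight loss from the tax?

Pre-tax equilibrium: P* = 90, Q* = 114.5.
Tax on buyers shifts demand to Qd = 564.5 − 5(P + 17) = 479.5 - 5P.
479.5 - 5P = -515.5 + 7P gives seller price Ps = 995/12; buyers pay Pb = 995/12 + 17 = 1199/12.
New quantity: Q = 564.5 − 5(1199/12) = 779/12.
DWL = ½ × 17 × (114.5 − 779/12) = 10115/24.

Deadweight loss = 10115/24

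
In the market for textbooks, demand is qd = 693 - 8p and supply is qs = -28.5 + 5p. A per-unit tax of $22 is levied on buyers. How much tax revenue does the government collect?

Tax revenue = 51854/13

Pre-tax equilibrium: p* = 55.5, q* = 249.
Tax on buyers shifts demand to qd = 693 − 8(p + 22) = 517 - 8p.
517 - 8p = -28.5 + 5p gives seller price ps = 1091/26; buyers pay pb = 1091/26 + 22 = 1663/26.
New quantity: q = 693 − 8(1663/26) = 2357/13.
Revenue = 22 × 2357/13 = 51854/13.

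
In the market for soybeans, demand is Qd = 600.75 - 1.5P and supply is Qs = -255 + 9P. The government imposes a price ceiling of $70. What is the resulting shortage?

Shortage = 120.75

Equilibrium price would be P* = 81.5, so the ceiling at 70 binds.
At P = 70: Qd = 600.75 − 1.5(70) = 495.75, Qs = -255 + 9(70) = 375.
Shortage = 495.75 − 375 = 120.75.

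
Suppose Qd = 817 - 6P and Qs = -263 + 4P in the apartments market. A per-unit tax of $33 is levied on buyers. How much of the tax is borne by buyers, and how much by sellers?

Buyers bear $13.2, sellers bear $19.8

Pre-tax equilibrium: P* = 108, Q* = 169.
Tax on buyers shifts demand to Qd = 817 − 6(P + 33) = 619 - 6P.
619 - 6P = -263 + 4P gives seller price Ps = 88.2; buyers pay Pb = 88.2 + 33 = 121.2.
New quantity: Q = 817 − 6(121.2) = 89.8.
Buyer burden = 121.2 − 108 = 13.2; seller burden = 108 − 88.2 = 19.8.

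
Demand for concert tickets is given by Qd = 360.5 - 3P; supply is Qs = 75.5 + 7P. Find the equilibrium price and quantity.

Set Qd = Qs: 360.5 - 3P = 75.5 + 7P.
285 = 10P, so P* = 28.5.
Q* = 360.5 − 3(28.5) = 275.

P* = 28.5, Q* = 275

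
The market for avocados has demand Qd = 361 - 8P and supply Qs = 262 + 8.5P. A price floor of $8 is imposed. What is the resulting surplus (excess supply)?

Surplus = 33

Equilibrium price would be P* = 6, so the floor at 8 binds.
At P = 8: Qd = 297, Qs = 330.
Surplus = 330 − 297 = 33.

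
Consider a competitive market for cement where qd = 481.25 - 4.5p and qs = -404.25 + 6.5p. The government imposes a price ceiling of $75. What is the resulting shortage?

Equilibrium price would be p* = 80.5, so the ceiling at 75 binds.
At p = 75: qd = 481.25 − 4.5(75) = 143.75, qs = -404.25 + 6.5(75) = 83.25.
Shortage = 143.75 − 83.25 = 60.5.

Shortage = 60.5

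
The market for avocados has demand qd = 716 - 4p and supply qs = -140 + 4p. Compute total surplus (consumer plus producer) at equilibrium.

Equilibrium: 716 - 4p = -140 + 4p gives p* = 107, q* = 288.
Demand choke price: p = 179; supply starts at p = 35.
CS = ½(179 − 107)(288) = 10368; PS = ½(107 − 35)(288) = 10368.

Total surplus = 20736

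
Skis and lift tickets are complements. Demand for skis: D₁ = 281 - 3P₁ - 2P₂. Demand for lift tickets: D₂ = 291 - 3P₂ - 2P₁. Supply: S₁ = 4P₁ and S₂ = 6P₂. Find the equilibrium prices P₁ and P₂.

P₁ = 33, P₂ = 25

Market 1: 281 - 3P₁ - 2P₂ = 4P₁ → 7P₁ + 2P₂ = 281.
Market 2: 9P₂ + 2P₁ = 291.
Eliminating P₂: 9×(1) − 2×(2) gives 59P₁ = 1947, so P₁ = 33.
Back-substitute into (2): P₂ = (291 − 2×33) / 9 = 25.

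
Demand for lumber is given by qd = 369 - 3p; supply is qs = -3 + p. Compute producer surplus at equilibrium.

Producer surplus = 4050

Equilibrium: 369 - 3p = -3 + p gives p* = 93, q* = 90.
Supply starts at p = 3 (where qs = 0).
PS = ½(93 − 3)(90) = 4050.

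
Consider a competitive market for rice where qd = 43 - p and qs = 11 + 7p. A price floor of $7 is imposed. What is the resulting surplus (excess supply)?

Equilibrium price would be p* = 4, so the floor at 7 binds.
At p = 7: qd = 36, qs = 60.
Surplus = 60 − 36 = 24.

Surplus = 24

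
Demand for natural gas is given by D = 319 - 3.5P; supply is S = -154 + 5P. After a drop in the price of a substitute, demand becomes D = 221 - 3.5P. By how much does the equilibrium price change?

ΔP = -196/17

Original equilibrium: P* = 946/17, Q* = 2112/17.
New equilibrium: 221 - 3.5P = -154 + 5P, so 375 = 8.5P and P' = 750/17; Q' = 221 − 3.5(750/17) = 1132/17.
Change in price: 750/17 − 946/17 = -196/17.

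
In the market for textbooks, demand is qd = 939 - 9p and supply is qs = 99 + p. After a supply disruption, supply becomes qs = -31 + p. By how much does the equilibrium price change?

Original equilibrium: p* = 84, q* = 183.
New equilibrium: 939 - 9p = -31 + p, so 970 = 10p and p' = 97; q' = 939 − 9(97) = 66.
Change in price: 97 − 84 = 13.

Δp = 13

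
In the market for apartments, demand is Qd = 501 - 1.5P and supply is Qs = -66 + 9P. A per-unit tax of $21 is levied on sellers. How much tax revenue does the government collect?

Pre-tax equilibrium: P* = 54, Q* = 420.
Tax on sellers shifts supply to Qs = -66 + 9(P − 21) = -255 + 9P.
501 - 1.5P = -255 + 9P gives buyer price Pb = 72; sellers receive Ps = 72 − 21 = 51.
New quantity: Q = 501 − 1.5(72) = 393.
Revenue = 21 × 393 = 8253.

Tax revenue = 8253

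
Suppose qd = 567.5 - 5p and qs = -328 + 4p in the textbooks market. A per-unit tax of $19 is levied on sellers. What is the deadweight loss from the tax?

Deadweight loss = 3610/9

Pre-tax equilibrium: p* = 99.5, q* = 70.
Tax on sellers shifts supply to qs = -328 + 4(p − 19) = -404 + 4p.
567.5 - 5p = -404 + 4p gives buyer price pb = 1943/18; sellers receive ps = 1943/18 − 19 = 1601/18.
New quantity: q = 567.5 − 5(1943/18) = 250/9.
DWL = ½ × 19 × (70 − 250/9) = 3610/9.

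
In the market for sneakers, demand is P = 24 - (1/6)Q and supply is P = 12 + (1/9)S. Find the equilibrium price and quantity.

Set the two price expressions equal: 24 - (1/6)Q = 12 + (1/9)Q.
12 = (5/18)Q, so Q* = 43.2.
P* = 24 − (1/6)(43.2) = 16.8.

P* = 16.8, Q* = 43.2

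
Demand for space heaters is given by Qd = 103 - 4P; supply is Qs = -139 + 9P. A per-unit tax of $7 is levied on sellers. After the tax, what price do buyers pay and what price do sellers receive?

Pre-tax equilibrium: P* = 242/13, Q* = 371/13.
Tax on sellers shifts supply to Qs = -139 + 9(P − 7) = -202 + 9P.
103 - 4P = -202 + 9P gives buyer price Pb = 305/13; sellers receive Ps = 305/13 − 7 = 214/13.
New quantity: Q = 103 − 4(305/13) = 119/13.

Buyers pay 305/13, sellers receive 214/13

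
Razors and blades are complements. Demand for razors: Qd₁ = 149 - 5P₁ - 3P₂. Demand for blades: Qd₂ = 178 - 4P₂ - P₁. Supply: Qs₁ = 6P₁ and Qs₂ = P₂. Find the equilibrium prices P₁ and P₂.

Market 1: 149 - 5P₁ - 3P₂ = 6P₁ → 11P₁ + 3P₂ = 149.
Market 2: 5P₂ + P₁ = 178.
Eliminating P₂: 5×(1) − 3×(2) gives 52P₁ = 211, so P₁ = 211/52.
Back-substitute into (2): P₂ = (178 − 1×211/52) / 5 = 1809/52.

P₁ = 211/52, P₂ = 1809/52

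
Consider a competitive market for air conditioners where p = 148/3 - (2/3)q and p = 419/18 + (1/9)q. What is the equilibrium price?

p* = 27

Set the two price expressions equal: 148/3 - (2/3)q = 419/18 + (1/9)q.
469/18 = (7/9)q, so q* = 33.5.
p* = 148/3 − (2/3)(33.5) = 27.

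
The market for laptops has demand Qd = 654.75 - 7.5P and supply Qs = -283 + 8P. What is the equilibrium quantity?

Set Qd = Qs: 654.75 - 7.5P = -283 + 8P.
937.75 = 15.5P, so P* = 60.5.
Q* = 654.75 − 7.5(60.5) = 201.

Q* = 201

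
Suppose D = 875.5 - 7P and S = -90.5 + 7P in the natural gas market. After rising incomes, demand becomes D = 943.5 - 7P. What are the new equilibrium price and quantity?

P' = 517/7, Q' = 426.5

Original equilibrium: P* = 69, Q* = 392.5.
New equilibrium: 943.5 - 7P = -90.5 + 7P, so 1034 = 14P and P' = 517/7; Q' = 943.5 − 7(517/7) = 426.5.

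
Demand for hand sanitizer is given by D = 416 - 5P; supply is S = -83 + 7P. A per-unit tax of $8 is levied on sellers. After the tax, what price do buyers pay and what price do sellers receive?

Pre-tax equilibrium: P* = 499/12, Q* = 2497/12.
Tax on sellers shifts supply to S = -83 + 7(P − 8) = -139 + 7P.
416 - 5P = -139 + 7P gives buyer price Pb = 46.25; sellers receive Ps = 46.25 − 8 = 38.25.
New quantity: Q = 416 − 5(46.25) = 184.75.

Buyers pay $46.25, sellers receive $38.25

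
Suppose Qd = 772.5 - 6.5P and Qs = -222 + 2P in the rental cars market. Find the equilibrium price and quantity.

Set Qd = Qs: 772.5 - 6.5P = -222 + 2P.
994.5 = 8.5P, so P* = 117.
Q* = 772.5 − 6.5(117) = 12.

P* = 117, Q* = 12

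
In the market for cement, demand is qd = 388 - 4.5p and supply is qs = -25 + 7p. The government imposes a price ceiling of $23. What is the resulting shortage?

Shortage = 148.5

Equilibrium price would be p* = 826/23, so the ceiling at 23 binds.
At p = 23: qd = 388 − 4.5(23) = 284.5, qs = -25 + 7(23) = 136.
Shortage = 284.5 − 136 = 148.5.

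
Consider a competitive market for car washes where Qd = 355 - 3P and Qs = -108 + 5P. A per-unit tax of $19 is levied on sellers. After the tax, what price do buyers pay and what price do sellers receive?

Pre-tax equilibrium: P* = 57.875, Q* = 181.375.
Tax on sellers shifts supply to Qs = -108 + 5(P − 19) = -203 + 5P.
355 - 3P = -203 + 5P gives buyer price Pb = 69.75; sellers receive Ps = 69.75 − 19 = 50.75.
New quantity: Q = 355 − 3(69.75) = 145.75.

Buyers pay $69.75, sellers receive $50.75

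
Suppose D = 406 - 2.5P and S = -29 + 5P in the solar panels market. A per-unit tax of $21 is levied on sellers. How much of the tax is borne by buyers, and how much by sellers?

Buyers bear $14, sellers bear $7

Pre-tax equilibrium: P* = 58, Q* = 261.
Tax on sellers shifts supply to S = -29 + 5(P − 21) = -134 + 5P.
406 - 2.5P = -134 + 5P gives buyer price Pb = 72; sellers receive Ps = 72 − 21 = 51.
New quantity: Q = 406 − 2.5(72) = 226.
Buyer burden = 72 − 58 = 14; seller burden = 58 − 51 = 7.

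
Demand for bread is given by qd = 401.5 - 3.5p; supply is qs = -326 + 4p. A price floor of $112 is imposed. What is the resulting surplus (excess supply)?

Surplus = 112.5

Equilibrium price would be p* = 97, so the floor at 112 binds.
At p = 112: qd = 9.5, qs = 122.
Surplus = 122 − 9.5 = 112.5.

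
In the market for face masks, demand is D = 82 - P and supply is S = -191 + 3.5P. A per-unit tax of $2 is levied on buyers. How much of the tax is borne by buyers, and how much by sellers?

Buyers bear 14/9, sellers bear 4/9

Pre-tax equilibrium: P* = 182/3, Q* = 64/3.
Tax on buyers shifts demand to D = 82 − 1(P + 2) = 80 - P.
80 - P = -191 + 3.5P gives seller price Ps = 542/9; buyers pay Pb = 542/9 + 2 = 560/9.
New quantity: Q = 82 − 1(560/9) = 178/9.
Buyer burden = 560/9 − 182/3 = 14/9; seller burden = 182/3 − 542/9 = 4/9.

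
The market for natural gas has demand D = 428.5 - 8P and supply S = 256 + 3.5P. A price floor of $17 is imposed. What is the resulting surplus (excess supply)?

Equilibrium price would be P* = 15, so the floor at 17 binds.
At P = 17: D = 292.5, S = 315.5.
Surplus = 315.5 − 292.5 = 23.

Surplus = 23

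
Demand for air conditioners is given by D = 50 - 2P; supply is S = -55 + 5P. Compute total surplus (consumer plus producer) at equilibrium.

Equilibrium: 50 - 2P = -55 + 5P gives P* = 15, Q* = 20.
Demand choke price: P = 25; supply starts at P = 11.
CS = ½(25 − 15)(20) = 100; PS = ½(15 − 11)(20) = 40.

Total surplus = 140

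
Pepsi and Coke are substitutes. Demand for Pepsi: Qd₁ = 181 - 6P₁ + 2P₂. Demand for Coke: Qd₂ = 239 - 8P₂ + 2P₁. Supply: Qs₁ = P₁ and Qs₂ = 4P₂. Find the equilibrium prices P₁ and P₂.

P₁ = 33.125, P₂ = 25.4375

Market 1: 181 - 6P₁ + 2P₂ = P₁ → 7P₁ - 2P₂ = 181.
Market 2: 12P₂ - 2P₁ = 239.
Eliminating P₂: 12×(1) + 2×(2) gives 80P₁ = 2650, so P₁ = 33.125.
Back-substitute into (2): P₂ = (239 + 2×33.125) / 12 = 25.4375.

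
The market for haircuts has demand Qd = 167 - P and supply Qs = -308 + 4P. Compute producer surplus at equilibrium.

Producer surplus = 648

Equilibrium: 167 - P = -308 + 4P gives P* = 95, Q* = 72.
Supply starts at P = 77 (where Qs = 0).
PS = ½(95 − 77)(72) = 648.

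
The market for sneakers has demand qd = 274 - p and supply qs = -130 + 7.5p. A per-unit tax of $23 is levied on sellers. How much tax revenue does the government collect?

Tax revenue = 80615/17

Pre-tax equilibrium: p* = 808/17, q* = 3850/17.
Tax on sellers shifts supply to qs = -130 + 7.5(p − 23) = -302.5 + 7.5p.
274 - p = -302.5 + 7.5p gives buyer price pb = 1153/17; sellers receive ps = 1153/17 − 23 = 762/17.
New quantity: q = 274 − 1(1153/17) = 3505/17.
Revenue = 23 × 3505/17 = 80615/17.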